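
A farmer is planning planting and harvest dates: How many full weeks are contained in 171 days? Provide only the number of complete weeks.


Total days: 171
Days per week: 7
Division: 171 / 7 = 24 remainder 3
Complete weeks: 24
Remaining days: 3

24


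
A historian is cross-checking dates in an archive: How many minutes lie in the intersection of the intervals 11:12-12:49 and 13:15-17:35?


Interval A: [672, 769] minutes from midnight
Interval B: [795, 1055] minutes from midnight
Overlap start = max(672, 795) = 795
Overlap end = min(769, 1055) = 769
End <= start, so the intervals do not overlap: 0 minutes

0


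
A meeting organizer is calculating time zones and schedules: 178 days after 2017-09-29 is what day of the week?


Start: 2017-09-29 (Friday)
Step 1 - find target date: add 178 days
  2017-09-29 + 178 days = 2018-03-26
Step 2 - day of week:
  178 mod 7 = 3
  Friday + 3 days -> Monday
Result: Monday (2018-03-26)

Monday


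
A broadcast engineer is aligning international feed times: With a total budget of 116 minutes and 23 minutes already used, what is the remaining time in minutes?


Total budget: 116 minutes
Time used: 23 minutes
Remaining: 116 - 23 = 93 minutes
Percent used: 19.8%
Percent remaining: 80.2%

93


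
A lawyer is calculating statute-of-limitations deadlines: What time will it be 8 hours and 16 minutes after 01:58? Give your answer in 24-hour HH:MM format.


Start time: 01:58
Adding: 8 hours 16 minutes
Minutes: 58 + 16 = 74
Minute overflow: 74 >= 60, so carry 1 hour, minutes = 14
Hours: 1 + 8 + 1 = 10
Result: 10:14

10:14


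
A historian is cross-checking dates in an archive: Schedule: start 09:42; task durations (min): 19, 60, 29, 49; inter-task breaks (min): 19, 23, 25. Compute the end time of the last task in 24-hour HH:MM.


Start: 09:42 = 582 min from midnight
  after task 1 (19 min): 10:01
  after break (19 min): 10:20
  after task 2 (60 min): 11:20
  after break (23 min): 11:43
  after task 3 (29 min): 12:12
  after break (25 min): 12:37
  after task 4 (49 min): 13:26
Total elapsed: 224 minutes
End time: 13:26

13:26


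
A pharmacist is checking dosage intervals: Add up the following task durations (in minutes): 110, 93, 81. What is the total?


Durations: 110, 93, 81
Running sum: 110
+ 93 = 203
+ 81 = 284
Total duration: 284 minutes
That is 4 hours and 44 minutes

284


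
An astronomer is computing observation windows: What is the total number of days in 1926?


Year: 1926
Check leap year rules:
Divisible by 4? No
1926 is not a leap year
Days: 365

365


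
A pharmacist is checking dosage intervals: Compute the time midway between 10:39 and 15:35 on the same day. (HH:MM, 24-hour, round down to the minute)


Start time: 10:39 = 639 minutes from midnight
End time: 15:35 = 935 minutes from midnight
Sum: 639 + 935 = 1574
Midpoint: 1574 / 2 = 787 minutes
Convert: 787 / 60 = 13 hours, 7 minutes
Result: 13:07

13:07


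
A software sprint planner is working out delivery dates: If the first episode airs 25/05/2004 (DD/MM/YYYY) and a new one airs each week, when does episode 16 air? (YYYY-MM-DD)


First occurrence: 2004-05-25 (occurrence 1)
Each occurrence is 7 days after the previous.
Occurrence 16 is 15 weeks after the first.
15 weeks = 105 days
2004-05-25 + 105 days = 2004-09-07

2004-09-07


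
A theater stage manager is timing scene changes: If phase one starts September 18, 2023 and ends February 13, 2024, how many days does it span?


Start date: 2023-09-18
End date: 2024-02-13
Sep 2023: +13 days
Oct 2023: +31 days
Nov 2023: +30 days
... (3 more months)
Total: 148 days

148


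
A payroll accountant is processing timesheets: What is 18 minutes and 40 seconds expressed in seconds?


Minutes: 18
Extra seconds: 40
Seconds per minute: 60
Minutes to seconds: 18 x 60 = 1080
Total: 1080 + 40 = 1120

1120


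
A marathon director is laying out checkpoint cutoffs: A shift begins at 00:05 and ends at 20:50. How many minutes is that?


Start time: 00:05 = 5 minutes from midnight
End time: 20:50 = 1250 minutes from midnight
Difference: 1250 - 5 = 1245 minutes
That is 20 hours and 45 minutes

1245


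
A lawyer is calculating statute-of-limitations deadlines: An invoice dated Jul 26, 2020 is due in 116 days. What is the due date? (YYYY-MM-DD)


Start: 2020-07-26
Adding 116 days
Days remaining in July: 5
After July: 111 days still to add
August 2020: 31 days, 80 remaining
September 2020: 30 days, 50 remaining
October 2020: 31 days, 19 remaining
November 2020 has 30 days, need 19
Result: 2020-11-19

2020-11-19


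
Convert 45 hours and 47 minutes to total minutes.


Hours: 45
Extra minutes: 47
Minutes per hour: 60
Hours to minutes: 45 x 60 = 2700
Total: 2700 + 47 = 2747

2747


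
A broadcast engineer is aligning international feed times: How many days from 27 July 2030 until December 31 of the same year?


Start: July 27, 2030
End: December 31, 2030
Days left in July: 4
August: 31
September: 30
October: 31
November: 30
... plus remaining months
Sum of remaining months: 153
Total: 4 + 153 = 157

157


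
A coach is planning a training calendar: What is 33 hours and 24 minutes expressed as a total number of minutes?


Hours: 33
Minutes: 24
Convert hours to minutes: 33 x 60 = 1980
Add remaining minutes: 1980 + 24 = 2004

2004


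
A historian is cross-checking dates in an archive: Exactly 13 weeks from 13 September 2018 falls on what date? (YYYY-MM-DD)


Start: 2018-09-13
Weeks to add: 13
Convert to days: 13 x 7 = 91 days
Add 91 days to 2018-09-13
Result: 2018-12-13

2018-12-13


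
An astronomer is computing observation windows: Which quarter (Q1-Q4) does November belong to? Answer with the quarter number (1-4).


Month: November (month 11)
Q1: January-March (months 1-3)
Q2: April-June (months 4-6)
Q3: July-September (months 7-9)
Q4: October-December (months 10-12)
Month 11 falls in Q4

4


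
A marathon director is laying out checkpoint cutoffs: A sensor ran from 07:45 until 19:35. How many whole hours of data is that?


Start: 07:45
End: 19:35
Hour difference: 19 - 7 = 12 hours
Minute difference: 35 - 45 = -10 minutes
Total minutes: 710
Complete hours: 710 / 60 = 11 (remainder 50)

11


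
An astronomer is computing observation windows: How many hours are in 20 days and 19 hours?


Days: 20
Extra hours: 19
Hours per day: 24
Days to hours: 20 x 24 = 480
Total: 480 + 19 = 499

499


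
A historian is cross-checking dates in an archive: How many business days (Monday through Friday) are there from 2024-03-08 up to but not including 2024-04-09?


Start: 2024-03-08 (Friday)
End (exclusive): 2024-04-09 (Tuesday)
Total calendar days: 32
Full weeks: 32 // 7 = 4 -> 20 weekdays
Remaining 4 days starting on Friday:
  Fri(w), Sat(-), Sun(-), Mon(w) -> 2 weekdays
Total business days: 20 + 2 = 22

22


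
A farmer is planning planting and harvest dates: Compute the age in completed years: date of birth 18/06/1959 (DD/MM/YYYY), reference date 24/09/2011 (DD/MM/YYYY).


Birth: 1959-06-18
Reference: 2011-09-24
Year difference: 2011 - 1959 = 52
Has birthday (06-18) occurred by 09-24? Yes
Age in full years: 52

52


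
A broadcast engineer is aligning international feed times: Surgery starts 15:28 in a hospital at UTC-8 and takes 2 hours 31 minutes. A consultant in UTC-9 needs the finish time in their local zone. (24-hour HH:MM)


Start: 15:28 in UTC-8
Step 1 - add duration:
  minutes: 28 + 31 = 59
  hours: 15 + 2 + 0 = 17
  end in UTC-8: 17:59
Step 2 - convert UTC-8 -> UTC-9:
  offset difference: -9 - (-8) = -1 hours
  17 + (-1) = 16 -> mod 24 = 16
Result: 16:59 in UTC-9

16:59


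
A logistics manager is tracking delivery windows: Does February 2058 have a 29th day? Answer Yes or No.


Year: 2058
Divisible by 4? 2058 / 4 = 514.5 -> No
Not divisible by 4, so NOT a leap year

No


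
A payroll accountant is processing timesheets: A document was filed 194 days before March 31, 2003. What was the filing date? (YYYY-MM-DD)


Start: 2003-03-31
Subtracting 194 days
Days already passed in March: 31
After going back through March: 163 more days to subtract
February 2003: 28 days, 135 remaining
January 2003: 31 days, 104 remaining
December 2002: 31 days, 73 remaining
November 2002: 30 days, 43 remaining
Result: 2002-09-18

2002-09-18


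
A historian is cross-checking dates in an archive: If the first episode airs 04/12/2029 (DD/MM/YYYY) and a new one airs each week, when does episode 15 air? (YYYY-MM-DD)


First occurrence: 2029-12-04 (occurrence 1)
Each occurrence is 7 days after the previous.
Occurrence 15 is 14 weeks after the first.
14 weeks = 98 days
2029-12-04 + 98 days = 2030-03-12

2030-03-12


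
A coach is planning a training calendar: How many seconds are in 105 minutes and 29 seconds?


Minutes: 105
Seconds: 29
Convert minutes to seconds: 105 x 60 = 6300
Add remaining seconds: 6300 + 29 = 6329

6329


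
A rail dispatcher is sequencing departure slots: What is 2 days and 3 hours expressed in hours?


Days: 2
Extra hours: 3
Hours per day: 24
Days to hours: 2 x 24 = 48
Total: 48 + 3 = 51

51


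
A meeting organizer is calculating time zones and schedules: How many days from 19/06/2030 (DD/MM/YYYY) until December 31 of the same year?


Start: June 19, 2030
End: December 31, 2030
Days left in June: 11
July: 31
August: 31
September: 30
October: 31
... plus remaining months
Sum of remaining months: 184
Total: 11 + 184 = 195

195


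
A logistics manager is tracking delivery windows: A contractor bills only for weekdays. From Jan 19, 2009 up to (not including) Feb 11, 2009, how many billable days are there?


Start: 2009-01-19 (Monday)
End (exclusive): 2009-02-11 (Wednesday)
Total calendar days: 23
Full weeks: 23 // 7 = 3 -> 15 weekdays
Remaining 2 days starting on Monday:
  Mon(w), Tue(w) -> 2 weekdays
Total business days: 15 + 2 = 17

17


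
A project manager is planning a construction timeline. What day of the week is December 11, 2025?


Date: 2025-12-11
January 1, 2025 is a Wednesday
Day of year: 345
Offset from Jan 1: 344 days
344 mod 7 = 1
Result: Thursday

Thursday


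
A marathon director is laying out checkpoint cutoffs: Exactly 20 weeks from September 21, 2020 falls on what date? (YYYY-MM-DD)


Start: 2020-09-21
Weeks to add: 20
Convert to days: 20 x 7 = 140 days
Add 140 days to 2020-09-21
Result: 2021-02-08

2021-02-08


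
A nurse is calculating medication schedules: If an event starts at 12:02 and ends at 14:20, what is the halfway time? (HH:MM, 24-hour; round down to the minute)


Start time: 12:02 = 722 minutes from midnight
End time: 14:20 = 860 minutes from midnight
Sum: 722 + 860 = 1582
Midpoint: 1582 / 2 = 791 minutes
Convert: 791 / 60 = 13 hours, 11 minutes
Result: 13:11

13:11


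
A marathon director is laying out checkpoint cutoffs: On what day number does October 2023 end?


Month: October
Year: 2023
October is a 31-day month
Total: 31 days

31


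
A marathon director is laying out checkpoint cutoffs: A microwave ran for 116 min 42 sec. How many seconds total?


Minutes: 116
Extra seconds: 42
Seconds per minute: 60
Minutes to seconds: 116 x 60 = 6960
Total: 6960 + 42 = 7002

7002


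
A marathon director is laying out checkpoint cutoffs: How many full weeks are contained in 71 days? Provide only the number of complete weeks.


Total days: 71
Days per week: 7
Division: 71 / 7 = 10 remainder 1
Complete weeks: 10
Remaining days: 1

10


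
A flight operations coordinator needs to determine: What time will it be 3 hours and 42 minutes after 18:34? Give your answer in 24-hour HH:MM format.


Start time: 18:34
Adding: 3 hours 42 minutes
Minutes: 34 + 42 = 76
Minute overflow: 76 >= 60, so carry 1 hour, minutes = 16
Hours: 18 + 3 + 1 = 22
Result: 22:16

22:16


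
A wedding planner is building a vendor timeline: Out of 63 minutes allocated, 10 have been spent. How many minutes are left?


Total budget: 63 minutes
Time used: 10 minutes
Remaining: 63 - 10 = 53 minutes
Percent used: 15.9%
Percent remaining: 84.1%

53


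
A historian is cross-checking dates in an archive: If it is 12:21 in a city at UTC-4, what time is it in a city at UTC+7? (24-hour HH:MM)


Local time: 12:21 at UTC-4 (offset -4h)
Target zone: UTC+7 (offset 7h)
Difference: 7 - (-4) = 11 hours
Calculation: 12 + (11) = 23
Result: 23:21

23:21


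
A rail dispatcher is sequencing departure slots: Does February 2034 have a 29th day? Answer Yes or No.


Year: 2034
Divisible by 4? 2034 / 4 = 508.5 -> No
Not divisible by 4, so NOT a leap year

No


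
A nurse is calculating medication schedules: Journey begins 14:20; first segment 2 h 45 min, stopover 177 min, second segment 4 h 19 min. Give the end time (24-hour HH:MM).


Depart: 14:20
Leg 1: +165 min -> 17:05
Layover: +177 min -> 20:02
Leg 2: +259 min -> 00:21
Total travel: 601 minutes = 10h 1m
Arrival: 00:21

00:21


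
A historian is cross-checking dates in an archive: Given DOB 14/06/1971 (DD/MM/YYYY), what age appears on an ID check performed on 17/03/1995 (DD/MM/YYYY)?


Birth: 1971-06-14
Reference: 1995-03-17
Year difference: 1995 - 1971 = 24
Has birthday (06-14) occurred by 03-17? No
Birthday not yet reached this year -> subtract 1
Age in full years: 23

23


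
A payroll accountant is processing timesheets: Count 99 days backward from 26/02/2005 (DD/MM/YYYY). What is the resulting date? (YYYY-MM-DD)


Start: 2005-02-26
Subtracting 99 days
Days already passed in February: 26
After going back through February: 73 more days to subtract
January 2005: 31 days, 42 remaining
December 2004: 31 days, 11 remaining
November 2004 has 30 days, need 11
Result: 2004-11-19

2004-11-19


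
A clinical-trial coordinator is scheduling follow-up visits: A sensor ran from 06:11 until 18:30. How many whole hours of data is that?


Start: 06:11
End: 18:30
Hour difference: 18 - 6 = 12 hours
Minute difference: 30 - 11 = 19 minutes
Total minutes: 739
Complete hours: 739 / 60 = 12 (remainder 19)

12


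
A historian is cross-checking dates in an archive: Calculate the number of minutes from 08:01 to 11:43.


Start time: 08:01 = 481 minutes from midnight
End time: 11:43 = 703 minutes from midnight
Difference: 703 - 481 = 222 minutes
That is 3 hours and 42 minutes

222


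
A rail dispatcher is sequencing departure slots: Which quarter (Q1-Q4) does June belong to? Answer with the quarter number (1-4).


Month: June (month 6)
Q1: January-March (months 1-3)
Q2: April-June (months 4-6)
Q3: July-September (months 7-9)
Q4: October-December (months 10-12)
Month 6 falls in Q2

2


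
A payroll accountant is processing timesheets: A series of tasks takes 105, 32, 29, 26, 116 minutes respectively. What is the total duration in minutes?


Durations: 105, 32, 29, 26, 116
Running sum: 105
+ 32 = 137
+ 29 = 166
+ 26 = 192
+ 116 = 308
Total duration: 308 minutes
That is 5 hours and 8 minutes

308


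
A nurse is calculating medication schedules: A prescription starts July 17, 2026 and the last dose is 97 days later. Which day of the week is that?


Start: 2026-07-17 (Friday)
Step 1 - find target date: add 97 days
  2026-07-17 + 97 days = 2026-10-22
Step 2 - day of week:
  97 mod 7 = 6
  Friday + 6 days -> Thursday
Result: Thursday (2026-10-22)

Thursday


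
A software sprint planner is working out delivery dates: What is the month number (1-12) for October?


Calendar month order:
9. September
10. October <--
11. November
October is month number 10

10


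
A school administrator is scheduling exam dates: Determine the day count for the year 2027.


Year: 2027
Check leap year rules:
Divisible by 4? No
2027 is not a leap year
Days: 365

365


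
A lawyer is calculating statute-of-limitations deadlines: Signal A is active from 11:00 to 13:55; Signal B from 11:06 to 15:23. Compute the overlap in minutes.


Interval A: [660, 835] minutes from midnight
Interval B: [666, 923] minutes from midnight
Overlap start = max(660, 666) = 666
Overlap end = min(835, 923) = 835
Overlap = 835 - 666 = 169 minutes

169


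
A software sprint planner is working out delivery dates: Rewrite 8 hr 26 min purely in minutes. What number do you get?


Hours: 8
Extra minutes: 26
Minutes per hour: 60
Hours to minutes: 8 x 60 = 480
Total: 480 + 26 = 506

506


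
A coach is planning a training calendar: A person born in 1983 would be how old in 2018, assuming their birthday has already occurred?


Birth year: 1983
Current year: 2018
Age = current year - birth year
Age = 2018 - 1983 = 35

35


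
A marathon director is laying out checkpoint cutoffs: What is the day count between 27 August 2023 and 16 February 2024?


Start date: 2023-08-27
End date: 2024-02-16
Aug 2023: +5 days
Sep 2023: +30 days
Oct 2023: +31 days
... (4 more months)
Total: 173 days

173


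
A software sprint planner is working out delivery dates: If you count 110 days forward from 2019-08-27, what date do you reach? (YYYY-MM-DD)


Start: 2019-08-27
Adding 110 days
Days remaining in August: 4
After August: 106 days still to add
September 2019: 30 days, 76 remaining
October 2019: 31 days, 45 remaining
November 2019: 30 days, 15 remaining
December 2019 has 31 days, need 15
Result: 2019-12-15

2019-12-15


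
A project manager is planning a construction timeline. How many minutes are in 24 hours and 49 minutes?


Hours: 24
Minutes: 49
Convert hours to minutes: 24 x 60 = 1440
Add remaining minutes: 1440 + 49 = 1489

1489


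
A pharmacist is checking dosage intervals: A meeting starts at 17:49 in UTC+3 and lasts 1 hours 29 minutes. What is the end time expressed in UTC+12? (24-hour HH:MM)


Start: 17:49 in UTC+3
Step 1 - add duration:
  minutes: 49 + 29 = 78 (carry 1h)
  hours: 17 + 1 + 1 = 19
  end in UTC+3: 19:18
Step 2 - convert UTC+3 -> UTC+12:
  offset difference: 12 - (3) = 9 hours
  19 + (9) = 28 -> mod 24 = 4
Result: 04:18 in UTC+12

04:18


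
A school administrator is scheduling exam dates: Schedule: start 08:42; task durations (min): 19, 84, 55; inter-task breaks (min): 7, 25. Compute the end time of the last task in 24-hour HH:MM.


Start: 08:42 = 522 min from midnight
  after task 1 (19 min): 09:01
  after break (7 min): 09:08
  after task 2 (84 min): 10:32
  after break (25 min): 10:57
  after task 3 (55 min): 11:52
Total elapsed: 190 minutes
End time: 11:52

11:52


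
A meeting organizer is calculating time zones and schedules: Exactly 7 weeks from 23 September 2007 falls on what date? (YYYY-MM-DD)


Start: 2007-09-23
Weeks to add: 7
Convert to days: 7 x 7 = 49 days
Add 49 days to 2007-09-23
Result: 2007-11-11

2007-11-11


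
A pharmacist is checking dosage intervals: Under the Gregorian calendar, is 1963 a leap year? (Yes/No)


Year: 1963
Divisible by 4? 1963 / 4 = 490.75 -> No
Not divisible by 4, so NOT a leap year

No


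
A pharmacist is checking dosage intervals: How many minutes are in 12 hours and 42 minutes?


Hours: 12
Minutes: 42
Convert hours to minutes: 12 x 60 = 720
Add remaining minutes: 720 + 42 = 762

762


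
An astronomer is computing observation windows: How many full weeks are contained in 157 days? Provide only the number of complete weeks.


Total days: 157
Days per week: 7
Division: 157 / 7 = 22 remainder 3
Complete weeks: 22
Remaining days: 3

22


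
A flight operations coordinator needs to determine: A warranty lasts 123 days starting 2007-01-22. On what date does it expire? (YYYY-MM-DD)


Start: 2007-01-22
Adding 123 days
Days remaining in January: 9
After January: 114 days still to add
February 2007: 28 days, 86 remaining
March 2007: 31 days, 55 remaining
April 2007: 30 days, 25 remaining
May 2007 has 31 days, need 25
Result: 2007-05-25

2007-05-25


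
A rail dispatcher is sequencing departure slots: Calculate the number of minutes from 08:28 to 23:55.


Start time: 08:28 = 508 minutes from midnight
End time: 23:55 = 1435 minutes from midnight
Difference: 1435 - 508 = 927 minutes
That is 15 hours and 27 minutes

927


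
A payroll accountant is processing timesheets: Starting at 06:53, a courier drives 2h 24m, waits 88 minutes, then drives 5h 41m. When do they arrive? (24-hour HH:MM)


Depart: 06:53
Leg 1: +144 min -> 09:17
Layover: +88 min -> 10:45
Leg 2: +341 min -> 16:26
Total travel: 573 minutes = 9h 33m
Arrival: 16:26

16:26


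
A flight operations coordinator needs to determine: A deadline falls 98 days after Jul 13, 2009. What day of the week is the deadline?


Start: 2009-07-13 (Monday)
Step 1 - find target date: add 98 days
  2009-07-13 + 98 days = 2009-10-19
Step 2 - day of week:
  98 mod 7 = 0
  Monday + 0 days -> Monday
Result: Monday (2009-10-19)

Monday


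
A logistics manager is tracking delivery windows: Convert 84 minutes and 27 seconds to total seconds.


Minutes: 84
Extra seconds: 27
Seconds per minute: 60
Minutes to seconds: 84 x 60 = 5040
Total: 5040 + 27 = 5067

5067


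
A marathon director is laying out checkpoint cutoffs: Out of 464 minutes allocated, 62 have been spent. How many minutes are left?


Total budget: 464 minutes
Time used: 62 minutes
Remaining: 464 - 62 = 402 minutes
Percent used: 13.4%
Percent remaining: 86.6%

402


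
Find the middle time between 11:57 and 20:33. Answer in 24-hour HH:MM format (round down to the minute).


Start time: 11:57 = 717 minutes from midnight
End time: 20:33 = 1233 minutes from midnight
Sum: 717 + 1233 = 1950
Midpoint: 1950 / 2 = 975 minutes
Convert: 975 / 60 = 16 hours, 15 minutes
Result: 16:15

16:15


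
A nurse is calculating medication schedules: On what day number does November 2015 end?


Month: November
Year: 2015
November is a 30-day month
Total: 30 days

30


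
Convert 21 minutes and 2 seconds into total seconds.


Minutes: 21
Seconds: 2
Convert minutes to seconds: 21 x 60 = 1260
Add remaining seconds: 1260 + 2 = 1262

1262


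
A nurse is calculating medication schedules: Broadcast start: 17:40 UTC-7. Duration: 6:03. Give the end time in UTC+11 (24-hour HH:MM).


Start: 17:40 in UTC-7
Step 1 - add duration:
  minutes: 40 + 3 = 43
  hours: 17 + 6 + 0 = 23
  end in UTC-7: 23:43
Step 2 - convert UTC-7 -> UTC+11:
  offset difference: 11 - (-7) = 18 hours
  23 + (18) = 41 -> mod 24 = 17
Result: 17:43 in UTC+11

17:43


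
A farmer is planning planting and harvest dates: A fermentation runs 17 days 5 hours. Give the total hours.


Days: 17
Extra hours: 5
Hours per day: 24
Days to hours: 17 x 24 = 408
Total: 408 + 5 = 413

413


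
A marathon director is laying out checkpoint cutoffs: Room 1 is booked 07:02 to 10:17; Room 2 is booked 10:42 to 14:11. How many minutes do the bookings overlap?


Interval A: [422, 617] minutes from midnight
Interval B: [642, 851] minutes from midnight
Overlap start = max(422, 642) = 642
Overlap end = min(617, 851) = 617
End <= start, so the intervals do not overlap: 0 minutes

0


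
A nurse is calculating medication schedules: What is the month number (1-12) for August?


Calendar month order:
7. July
8. August <--
9. September
August is month number 8

8


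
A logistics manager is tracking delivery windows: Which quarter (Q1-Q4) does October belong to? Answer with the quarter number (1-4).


Month: October (month 10)
Q1: January-March (months 1-3)
Q2: April-June (months 4-6)
Q3: July-September (months 7-9)
Q4: October-December (months 10-12)
Month 10 falls in Q4

4


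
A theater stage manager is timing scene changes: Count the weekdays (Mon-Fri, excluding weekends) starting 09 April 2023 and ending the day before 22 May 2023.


Start: 2023-04-09 (Sunday)
End (exclusive): 2023-05-22 (Monday)
Total calendar days: 43
Full weeks: 43 // 7 = 6 -> 30 weekdays
Remaining 1 days starting on Sunday:
  Sun(-) -> 0 weekdays
Total business days: 30 + 0 = 30

30


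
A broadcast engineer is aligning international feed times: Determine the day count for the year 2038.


Year: 2038
Check leap year rules:
Divisible by 4? No
2038 is not a leap year
Days: 365

365


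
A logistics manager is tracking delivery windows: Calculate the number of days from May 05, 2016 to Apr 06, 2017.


Start date: 2016-05-05
End date: 2017-04-06
May 2016: +27 days
Jun 2016: +30 days
Jul 2016: +31 days
... (9 more months)
Total: 336 days

336


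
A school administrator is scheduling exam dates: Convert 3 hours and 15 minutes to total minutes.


Hours: 3
Extra minutes: 15
Minutes per hour: 60
Hours to minutes: 3 x 60 = 180
Total: 180 + 15 = 195

195


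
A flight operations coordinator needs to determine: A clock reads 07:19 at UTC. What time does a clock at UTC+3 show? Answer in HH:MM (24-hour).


Local time: 07:19 at UTC (offset 0h)
Target zone: UTC+3 (offset 3h)
Difference: 3 - (0) = 3 hours
Calculation: 7 + (3) = 10
Result: 10:19

10:19


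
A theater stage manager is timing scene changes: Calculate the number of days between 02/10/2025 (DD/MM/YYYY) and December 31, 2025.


Start: October 02, 2025
End: December 31, 2025
Days left in October: 29
November: 30
December: 31
Sum of remaining months: 61
Total: 29 + 61 = 90

90


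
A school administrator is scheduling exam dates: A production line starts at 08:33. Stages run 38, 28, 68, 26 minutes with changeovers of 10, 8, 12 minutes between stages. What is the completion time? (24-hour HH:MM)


Start: 08:33 = 513 min from midnight
  after task 1 (38 min): 09:11
  after break (10 min): 09:21
  after task 2 (28 min): 09:49
  after break (8 min): 09:57
  after task 3 (68 min): 11:05
  after break (12 min): 11:17
  after task 4 (26 min): 11:43
Total elapsed: 190 minutes
End time: 11:43

11:43


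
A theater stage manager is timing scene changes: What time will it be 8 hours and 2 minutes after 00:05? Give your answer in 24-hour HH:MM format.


Start time: 00:05
Adding: 8 hours 2 minutes
Minutes: 5 + 2 = 7
Hours: 0 + 8 + 0 = 8
Result: 08:07

08:07


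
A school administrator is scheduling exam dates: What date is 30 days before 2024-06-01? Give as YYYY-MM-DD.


Start: 2024-06-01
Subtracting 30 days
Days already passed in June: 1
After going back through June: 29 more days to subtract
May 2024 has 31 days, need 29
Result: 2024-05-02

2024-05-02


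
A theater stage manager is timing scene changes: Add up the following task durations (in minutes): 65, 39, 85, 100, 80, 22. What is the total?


Durations: 65, 39, 85, 100, 80, 22
Running sum: 65
+ 39 = 104
+ 85 = 189
+ 100 = 289
+ 80 = 369
+ 22 = 391
Total duration: 391 minutes
That is 6 hours and 31 minutes

391


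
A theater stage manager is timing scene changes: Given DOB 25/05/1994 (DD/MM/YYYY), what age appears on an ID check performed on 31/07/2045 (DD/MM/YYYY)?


Birth: 1994-05-25
Reference: 2045-07-31
Year difference: 2045 - 1994 = 51
Has birthday (05-25) occurred by 07-31? Yes
Age in full years: 51

51


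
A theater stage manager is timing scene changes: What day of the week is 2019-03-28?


Date: 2019-03-28
January 1, 2019 is a Tuesday
Day of year: 87
Offset from Jan 1: 86 days
86 mod 7 = 2
Result: Thursday

Thursday


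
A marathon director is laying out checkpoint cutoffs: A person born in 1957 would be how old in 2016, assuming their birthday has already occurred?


Birth year: 1957
Current year: 2016
Age = current year - birth year
Age = 2016 - 1957 = 59

59


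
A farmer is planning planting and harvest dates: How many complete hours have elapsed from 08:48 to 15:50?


Start: 08:48
End: 15:50
Hour difference: 15 - 8 = 7 hours
Minute difference: 50 - 48 = 2 minutes
Total minutes: 422
Complete hours: 422 / 60 = 7 (remainder 2)

7


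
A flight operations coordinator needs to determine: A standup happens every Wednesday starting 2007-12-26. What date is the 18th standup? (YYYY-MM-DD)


First occurrence: 2007-12-26 (occurrence 1)
Each occurrence is 7 days after the previous.
Occurrence 18 is 17 weeks after the first.
17 weeks = 119 days
2007-12-26 + 119 days = 2008-04-23

2008-04-23


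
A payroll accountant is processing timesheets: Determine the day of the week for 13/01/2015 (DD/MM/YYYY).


Date: 2015-01-13
January 1, 2015 is a Thursday
Day of year: 13
Offset from Jan 1: 12 days
12 mod 7 = 5
Result: Tuesday

Tuesday


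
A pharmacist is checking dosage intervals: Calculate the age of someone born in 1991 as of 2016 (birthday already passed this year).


Birth year: 1991
Current year: 2016
Age = current year - birth year
Age = 2016 - 1991 = 25

25


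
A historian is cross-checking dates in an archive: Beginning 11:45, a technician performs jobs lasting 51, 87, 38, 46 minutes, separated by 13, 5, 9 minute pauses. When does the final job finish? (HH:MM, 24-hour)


Start: 11:45 = 705 min from midnight
  after task 1 (51 min): 12:36
  after break (13 min): 12:49
  after task 2 (87 min): 14:16
  after break (5 min): 14:21
  after task 3 (38 min): 14:59
  after break (9 min): 15:08
  after task 4 (46 min): 15:54
Total elapsed: 249 minutes
End time: 15:54

15:54


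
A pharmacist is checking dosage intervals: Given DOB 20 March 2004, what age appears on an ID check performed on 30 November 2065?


Birth: 2004-03-20
Reference: 2065-11-30
Year difference: 2065 - 2004 = 61
Has birthday (03-20) occurred by 11-30? Yes
Age in full years: 61

61


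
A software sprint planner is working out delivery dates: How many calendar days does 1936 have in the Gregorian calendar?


Year: 1936
Check leap year rules:
Divisible by 4? Yes
Divisible by 100? No
1936 is a leap year
Days: 366

366


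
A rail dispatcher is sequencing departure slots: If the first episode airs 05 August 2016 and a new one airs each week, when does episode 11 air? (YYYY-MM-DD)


First occurrence: 2016-08-05 (occurrence 1)
Each occurrence is 7 days after the previous.
Occurrence 11 is 10 weeks after the first.
10 weeks = 70 days
2016-08-05 + 70 days = 2016-10-14

2016-10-14


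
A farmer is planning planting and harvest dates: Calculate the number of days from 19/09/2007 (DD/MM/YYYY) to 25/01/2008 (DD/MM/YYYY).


Start date: 2007-09-19
End date: 2008-01-25
Sep 2007: +12 days
Oct 2007: +31 days
Nov 2007: +30 days
Dec 2007: +31 days
Jan 2008: +24 days
Total: 128 days

128


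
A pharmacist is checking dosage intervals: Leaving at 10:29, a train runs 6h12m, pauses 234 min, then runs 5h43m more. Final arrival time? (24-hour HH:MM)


Depart: 10:29
Leg 1: +372 min -> 16:41
Layover: +234 min -> 20:35
Leg 2: +343 min -> 02:18
Total travel: 949 minutes = 15h 49m
Arrival: 02:18

02:18


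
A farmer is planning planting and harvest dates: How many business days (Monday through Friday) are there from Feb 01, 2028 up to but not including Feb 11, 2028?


Start: 2028-02-01 (Tuesday)
End (exclusive): 2028-02-11 (Friday)
Total calendar days: 10
Full weeks: 10 // 7 = 1 -> 5 weekdays
Remaining 3 days starting on Tuesday:
  Tue(w), Wed(w), Thu(w) -> 3 weekdays
Total business days: 5 + 3 = 8

8


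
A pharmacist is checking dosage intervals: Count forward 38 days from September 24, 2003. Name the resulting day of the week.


Start: 2003-09-24 (Wednesday)
Step 1 - find target date: add 38 days
  2003-09-24 + 38 days = 2003-11-01
Step 2 - day of week:
  38 mod 7 = 3
  Wednesday + 3 days -> Saturday
Result: Saturday (2003-11-01)

Saturday


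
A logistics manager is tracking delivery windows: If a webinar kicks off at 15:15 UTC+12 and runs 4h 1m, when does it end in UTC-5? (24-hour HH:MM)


Start: 15:15 in UTC+12
Step 1 - add duration:
  minutes: 15 + 1 = 16
  hours: 15 + 4 + 0 = 19
  end in UTC+12: 19:16
Step 2 - convert UTC+12 -> UTC-5:
  offset difference: -5 - (12) = -17 hours
  19 + (-17) = 2 -> mod 24 = 2
Result: 02:16 in UTC-5

02:16


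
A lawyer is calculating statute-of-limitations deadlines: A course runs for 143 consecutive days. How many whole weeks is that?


Total days: 143
Days per week: 7
Division: 143 / 7 = 20 remainder 3
Complete weeks: 20
Remaining days: 3

20


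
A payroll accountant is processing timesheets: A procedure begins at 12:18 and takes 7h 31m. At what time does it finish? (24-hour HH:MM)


Start time: 12:18
Adding: 7 hours 31 minutes
Minutes: 18 + 31 = 49
Hours: 12 + 7 + 0 = 19
Result: 19:49

19:49


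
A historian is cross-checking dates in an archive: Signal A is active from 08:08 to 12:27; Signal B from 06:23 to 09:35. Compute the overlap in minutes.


Interval A: [488, 747] minutes from midnight
Interval B: [383, 575] minutes from midnight
Overlap start = max(488, 383) = 488
Overlap end = min(747, 575) = 575
Overlap = 575 - 488 = 87 minutes

87


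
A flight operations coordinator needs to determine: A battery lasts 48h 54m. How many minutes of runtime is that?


Hours: 48
Extra minutes: 54
Minutes per hour: 60
Hours to minutes: 48 x 60 = 2880
Total: 2880 + 54 = 2934

2934


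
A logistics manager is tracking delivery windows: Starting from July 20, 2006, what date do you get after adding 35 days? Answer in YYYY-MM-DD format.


Start: 2006-07-20
Adding 35 days
Days remaining in July: 11
After July: 24 days still to add
August 2006 has 31 days, need 24
Result: 2006-08-24

2006-08-24


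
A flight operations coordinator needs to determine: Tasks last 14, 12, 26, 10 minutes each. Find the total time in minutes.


Durations: 14, 12, 26, 10
Running sum: 14
+ 12 = 26
+ 26 = 52
+ 10 = 62
Total duration: 62 minutes
That is 1 hours and 2 minutes

62


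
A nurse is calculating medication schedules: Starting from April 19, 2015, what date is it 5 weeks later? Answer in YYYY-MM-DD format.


Start: 2015-04-19
Weeks to add: 5
Convert to days: 5 x 7 = 35 days
Add 35 days to 2015-04-19
Result: 2015-05-24

2015-05-24


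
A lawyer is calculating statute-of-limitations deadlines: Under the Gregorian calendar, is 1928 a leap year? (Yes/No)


Year: 1928
Divisible by 4? 1928 / 4 = 482.0 -> Yes
Divisible by 100? 1928 / 100 = 19.28 -> No
Divisible by 4 but not 100, so it IS a leap year

Yes


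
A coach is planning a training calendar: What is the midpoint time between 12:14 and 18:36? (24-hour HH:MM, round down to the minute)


Start time: 12:14 = 734 minutes from midnight
End time: 18:36 = 1116 minutes from midnight
Sum: 734 + 1116 = 1850
Midpoint: 1850 / 2 = 925 minutes
Convert: 925 / 60 = 15 hours, 25 minutes
Result: 15:25

15:25


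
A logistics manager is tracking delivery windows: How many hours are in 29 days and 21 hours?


Days: 29
Extra hours: 21
Hours per day: 24
Days to hours: 29 x 24 = 696
Total: 696 + 21 = 717

717


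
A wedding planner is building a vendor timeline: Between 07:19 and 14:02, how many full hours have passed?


Start: 07:19
End: 14:02
Hour difference: 14 - 7 = 7 hours
Minute difference: 2 - 19 = -17 minutes
Total minutes: 403
Complete hours: 403 / 60 = 6 (remainder 43)

6


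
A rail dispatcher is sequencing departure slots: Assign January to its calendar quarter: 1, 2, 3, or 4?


Month: January (month 1)
Q1: January-March (months 1-3)
Q2: April-June (months 4-6)
Q3: July-September (months 7-9)
Q4: October-December (months 10-12)
Month 1 falls in Q1

1


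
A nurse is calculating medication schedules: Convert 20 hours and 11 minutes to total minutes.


Hours: 20
Minutes: 11
Convert hours to minutes: 20 x 60 = 1200
Add remaining minutes: 1200 + 11 = 1211

1211


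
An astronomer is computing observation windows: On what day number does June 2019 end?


Month: June
Year: 2019
June is a 30-day month
Total: 30 days

30


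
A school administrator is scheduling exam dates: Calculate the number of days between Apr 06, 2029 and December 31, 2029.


Start: April 06, 2029
End: December 31, 2029
Days left in April: 24
May: 31
June: 30
July: 31
August: 31
... plus remaining months
Sum of remaining months: 245
Total: 24 + 245 = 269

269


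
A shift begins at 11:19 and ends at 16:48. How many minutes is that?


Start time: 11:19 = 679 minutes from midnight
End time: 16:48 = 1008 minutes from midnight
Difference: 1008 - 679 = 329 minutes
That is 5 hours and 29 minutes

329


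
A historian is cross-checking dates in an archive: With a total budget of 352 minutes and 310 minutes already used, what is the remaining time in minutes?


Total budget: 352 minutes
Time used: 310 minutes
Remaining: 352 - 310 = 42 minutes
Percent used: 88.1%
Percent remaining: 11.9%

42


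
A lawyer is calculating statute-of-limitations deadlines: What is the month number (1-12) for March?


Calendar month order:
2. February
3. March <--
4. April
March is month number 3

3


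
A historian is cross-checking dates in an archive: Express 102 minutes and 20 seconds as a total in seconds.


Minutes: 102
Seconds: 20
Convert minutes to seconds: 102 x 60 = 6120
Add remaining seconds: 6120 + 20 = 6140

6140


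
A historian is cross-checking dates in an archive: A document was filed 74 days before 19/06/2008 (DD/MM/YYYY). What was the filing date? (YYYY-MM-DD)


Start: 2008-06-19
Subtracting 74 days
Days already passed in June: 19
After going back through June: 55 more days to subtract
May 2008: 31 days, 24 remaining
April 2008 has 30 days, need 24
Result: 2008-04-06

2008-04-06


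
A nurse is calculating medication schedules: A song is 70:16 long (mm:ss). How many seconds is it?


Minutes: 70
Extra seconds: 16
Seconds per minute: 60
Minutes to seconds: 70 x 60 = 4200
Total: 4200 + 16 = 4216

4216


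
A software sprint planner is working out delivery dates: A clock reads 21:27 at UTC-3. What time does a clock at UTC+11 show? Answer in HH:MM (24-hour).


Local time: 21:27 at UTC-3 (offset -3h)
Target zone: UTC+11 (offset 11h)
Difference: 11 - (-3) = 14 hours
Calculation: 21 + (14) = 35
Wraparound: (35) mod 24 = 11
Result: 11:27

11:27


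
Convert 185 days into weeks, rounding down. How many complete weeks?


Total days: 185
Days per week: 7
Division: 185 / 7 = 26 remainder 3
Complete weeks: 26
Remaining days: 3

26


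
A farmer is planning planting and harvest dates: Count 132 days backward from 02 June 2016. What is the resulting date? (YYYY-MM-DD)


Start: 2016-06-02
Subtracting 132 days
Days already passed in June: 2
After going back through June: 130 more days to subtract
May 2016: 31 days, 99 remaining
April 2016: 30 days, 69 remaining
March 2016: 31 days, 38 remaining
February 2016: 29 days, 9 remaining
Result: 2016-01-22

2016-01-22


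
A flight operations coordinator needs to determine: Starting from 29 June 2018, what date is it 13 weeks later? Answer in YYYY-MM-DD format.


Start: 2018-06-29
Weeks to add: 13
Convert to days: 13 x 7 = 91 days
Add 91 days to 2018-06-29
Result: 2018-09-28

2018-09-28


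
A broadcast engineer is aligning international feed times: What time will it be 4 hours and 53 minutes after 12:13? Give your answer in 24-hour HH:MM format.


Start time: 12:13
Adding: 4 hours 53 minutes
Minutes: 13 + 53 = 66
Minute overflow: 66 >= 60, so carry 1 hour, minutes = 6
Hours: 12 + 4 + 1 = 17
Result: 17:06

17:06


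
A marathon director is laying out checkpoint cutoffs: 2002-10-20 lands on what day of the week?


Date: 2002-10-20
January 1, 2002 is a Tuesday
Day of year: 293
Offset from Jan 1: 292 days
292 mod 7 = 5
Result: Sunday

Sunday


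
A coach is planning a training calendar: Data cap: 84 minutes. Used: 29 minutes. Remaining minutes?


Total budget: 84 minutes
Time used: 29 minutes
Remaining: 84 - 29 = 55 minutes
Percent used: 34.5%
Percent remaining: 65.5%

55


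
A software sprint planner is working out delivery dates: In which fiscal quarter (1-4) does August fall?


Month: August (month 8)
Q1: January-March (months 1-3)
Q2: April-June (months 4-6)
Q3: July-September (months 7-9)
Q4: October-December (months 10-12)
Month 8 falls in Q3

3


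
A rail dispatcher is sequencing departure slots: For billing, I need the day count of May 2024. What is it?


Month: May
Year: 2024
May is a 31-day month
Total: 31 days

31


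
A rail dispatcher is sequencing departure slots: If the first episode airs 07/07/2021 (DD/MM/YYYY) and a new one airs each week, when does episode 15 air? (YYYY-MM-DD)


First occurrence: 2021-07-07 (occurrence 1)
Each occurrence is 7 days after the previous.
Occurrence 15 is 14 weeks after the first.
14 weeks = 98 days
2021-07-07 + 98 days = 2021-10-13

2021-10-13
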